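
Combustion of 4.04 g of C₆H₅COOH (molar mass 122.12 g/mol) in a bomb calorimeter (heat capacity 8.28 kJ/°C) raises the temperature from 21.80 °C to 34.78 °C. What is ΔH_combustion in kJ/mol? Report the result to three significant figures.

ΔT = 34.78 − 21.80 = 12.98 °C
q_cal = C_cal × ΔT = 8.28 × 12.98 = 107.4744 kJ
n = 4.04 / 122.12 = 0.03308 mol
q_rxn = −q_cal = -107.4744 kJ
ΔH = -107.4744 / 0.03308 = -3249 kJ/mol

ΔH = -3250 kJ/mol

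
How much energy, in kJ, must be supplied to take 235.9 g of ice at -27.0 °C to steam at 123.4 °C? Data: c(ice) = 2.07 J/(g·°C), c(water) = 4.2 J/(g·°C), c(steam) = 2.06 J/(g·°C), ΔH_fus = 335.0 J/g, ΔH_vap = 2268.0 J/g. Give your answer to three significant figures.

q = 738 kJ

q1 (heat ice -27.0→0.0 °C): 235.9 × 2.07 × 27.0 = 13184 J
q2 (melt at 0 °C): 235.9 × 335.0 = 79027 J
q3 (heat water 0.0→100.0 °C): 235.9 × 4.2 × 100.0 = 99078 J
q4 (vaporize at 100 °C): 235.9 × 2268.0 = 535021 J
q5 (heat steam 100.0→123.4 °C): 235.9 × 2.06 × 23.4 = 11371 J
Total: 13184 + 79027 + 99078 + 535021 + 11371 = 737681 J = 738 kJ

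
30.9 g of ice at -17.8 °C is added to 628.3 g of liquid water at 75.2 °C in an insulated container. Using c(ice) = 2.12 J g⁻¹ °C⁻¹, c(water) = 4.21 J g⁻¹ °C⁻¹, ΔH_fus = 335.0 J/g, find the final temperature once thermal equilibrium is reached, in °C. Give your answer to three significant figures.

T_f = 67.5 °C

Heat to bring ice to 0 °C and melt it: q₁ = 30.9×2.12×17.8 + 30.9×335.0 = 11518 J
Heat the water can supply cooling to 0 °C: 628.3×4.21×75.2 = 198915 J > q₁, so all ice melts.
Energy balance: 628.3×4.21×(75.2 − T) = 11518 + 30.9×4.21×(T − 0)
2645.143(75.2 − T) = 11518 + 130.089 T
198915 − 11518 = 2775.232 T
T = 187397 / 2775.232 = 67.52 °C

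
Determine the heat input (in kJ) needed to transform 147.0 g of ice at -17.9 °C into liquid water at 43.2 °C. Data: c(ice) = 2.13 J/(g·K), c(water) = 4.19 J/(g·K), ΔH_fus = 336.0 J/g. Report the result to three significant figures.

q = 81.6 kJ

q1 (heat ice -17.9→0.0 °C): 147.0 × 2.13 × 17.9 = 5605 J
q2 (melt at 0 °C): 147.0 × 336.0 = 49392 J
q3 (heat water 0.0→43.2 °C): 147.0 × 4.19 × 43.2 = 26608 J
Total: 5605 + 49392 + 26608 = 81605 J = 81.6 kJ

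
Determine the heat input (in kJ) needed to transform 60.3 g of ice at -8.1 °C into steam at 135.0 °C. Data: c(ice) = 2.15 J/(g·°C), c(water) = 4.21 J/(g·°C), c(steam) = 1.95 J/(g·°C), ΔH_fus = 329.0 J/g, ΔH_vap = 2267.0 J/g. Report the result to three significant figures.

q = 187 kJ

q1 (heat ice -8.1→0.0 °C): 60.3 × 2.15 × 8.1 = 1050 J
q2 (melt at 0 °C): 60.3 × 329.0 = 19839 J
q3 (heat water 0.0→100.0 °C): 60.3 × 4.21 × 100.0 = 25386 J
q4 (vaporize at 100 °C): 60.3 × 2267.0 = 136700 J
q5 (heat steam 100.0→135.0 °C): 60.3 × 1.95 × 35.0 = 4115 J
Total: 1050 + 19839 + 25386 + 136700 + 4115 = 187090 J = 187 kJ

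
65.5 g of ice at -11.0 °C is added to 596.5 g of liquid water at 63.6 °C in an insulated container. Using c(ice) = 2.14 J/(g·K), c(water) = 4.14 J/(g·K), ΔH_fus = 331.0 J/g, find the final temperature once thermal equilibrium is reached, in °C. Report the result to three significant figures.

Heat to bring ice to 0 °C and melt it: q₁ = 65.5×2.14×11.0 + 65.5×331.0 = 23222 J
Heat the water can supply cooling to 0 °C: 596.5×4.14×63.6 = 157061 J > q₁, so all ice melts.
Energy balance: 596.5×4.14×(63.6 − T) = 23222 + 65.5×4.14×(T − 0)
2469.51(63.6 − T) = 23222 + 271.17 T
157061 − 23222 = 2740.68 T
T = 133839 / 2740.68 = 48.83 °C

T_f = 48.8 °C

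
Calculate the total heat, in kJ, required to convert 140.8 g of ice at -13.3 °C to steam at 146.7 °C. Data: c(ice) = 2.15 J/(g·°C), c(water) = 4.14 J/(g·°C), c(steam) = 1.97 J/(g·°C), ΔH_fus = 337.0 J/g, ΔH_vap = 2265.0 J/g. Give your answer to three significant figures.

q = 442 kJ

q1 (heat ice -13.3→0.0 °C): 140.8 × 2.15 × 13.3 = 4026 J
q2 (melt at 0 °C): 140.8 × 337.0 = 47450 J
q3 (heat water 0.0→100.0 °C): 140.8 × 4.14 × 100.0 = 58291 J
q4 (vaporize at 100 °C): 140.8 × 2265.0 = 318912 J
q5 (heat steam 100.0→146.7 °C): 140.8 × 1.97 × 46.7 = 12953 J
Total: 4026 + 47450 + 58291 + 318912 + 12953 = 441632 J = 442 kJ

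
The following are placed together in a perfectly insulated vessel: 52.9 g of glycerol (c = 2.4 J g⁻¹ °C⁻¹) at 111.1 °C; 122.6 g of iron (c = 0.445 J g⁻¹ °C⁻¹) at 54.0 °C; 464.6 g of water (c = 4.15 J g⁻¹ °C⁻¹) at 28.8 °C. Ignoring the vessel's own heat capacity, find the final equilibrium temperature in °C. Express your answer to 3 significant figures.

T_f = 34.4 °C

Σ mᵢcᵢ(T − Tᵢ) = 0  ⇒  T = Σ mᵢcᵢTᵢ / Σ mᵢcᵢ
Σ mᵢcᵢ = 52.9×2.4 + 122.6×0.445 + 464.6×4.15 = 2109.607
Σ mᵢcᵢTᵢ = 126.96×111.1 + 54.557×54.0 + 1928.09×28.8 = 72580
T = 72580 / 2109.607 = 34.40 °C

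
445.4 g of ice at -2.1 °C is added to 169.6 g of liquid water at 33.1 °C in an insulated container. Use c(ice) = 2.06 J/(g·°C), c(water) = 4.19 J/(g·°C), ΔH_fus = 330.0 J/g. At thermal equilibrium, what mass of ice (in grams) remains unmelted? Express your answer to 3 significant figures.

Heat to warm all ice to 0 °C: 445.4×2.06×2.1 = 1926.8 J
Heat released by water cooling to 0 °C: 169.6×4.19×33.1 = 23522 J
23522 J < 1926.8 + 445.4×330.0 = 148908.8 J, so not all ice melts; final T = 0 °C.
Heat left for melting: 23522 − 1926.8 = 21595.2 J
Mass melted = 21595.2 / 330.0 = 65.44 g
Ice remaining = 445.4 − 65.44 = 379.96 g

m_ice remaining = 380 g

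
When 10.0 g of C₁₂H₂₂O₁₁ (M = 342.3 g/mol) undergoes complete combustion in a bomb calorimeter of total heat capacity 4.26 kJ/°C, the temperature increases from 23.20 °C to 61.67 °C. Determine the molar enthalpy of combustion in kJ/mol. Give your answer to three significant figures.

ΔH = -5610 kJ/mol

ΔT = 61.67 − 23.20 = 38.47 °C
q_cal = C_cal × ΔT = 4.26 × 38.47 = 163.8822 kJ
n = 10.0 / 342.3 = 0.02921 mol
q_rxn = −q_cal = -163.8822 kJ
ΔH = -163.8822 / 0.02921 = -5610 kJ/mol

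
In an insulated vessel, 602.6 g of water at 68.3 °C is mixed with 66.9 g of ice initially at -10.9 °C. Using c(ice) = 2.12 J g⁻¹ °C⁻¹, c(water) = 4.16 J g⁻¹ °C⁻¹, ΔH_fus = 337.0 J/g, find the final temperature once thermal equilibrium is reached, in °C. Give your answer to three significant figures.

Heat to bring ice to 0 °C and melt it: q₁ = 66.9×2.12×10.9 + 66.9×337.0 = 24091 J
Heat the water can supply cooling to 0 °C: 602.6×4.16×68.3 = 171216 J > q₁, so all ice melts.
Energy balance: 602.6×4.16×(68.3 − T) = 24091 + 66.9×4.16×(T − 0)
2506.816(68.3 − T) = 24091 + 278.304 T
171216 − 24091 = 2785.120 T
T = 147125 / 2785.120 = 52.83 °C

T_f = 52.8 °C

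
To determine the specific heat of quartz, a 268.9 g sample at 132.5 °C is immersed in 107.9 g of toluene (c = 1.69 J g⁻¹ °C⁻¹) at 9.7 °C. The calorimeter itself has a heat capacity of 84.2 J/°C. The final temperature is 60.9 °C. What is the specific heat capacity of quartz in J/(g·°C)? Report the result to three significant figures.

q_gained = (107.9 × 1.69 + 84.2) × (60.9 − 9.7) = 13650 J
q_lost = 268.9 × c × (132.5 − 60.9) = 19253.24 c
Set equal: c = 13650 / 19253.24 = 0.709 J/(g·°C)

c = 0.709 J/(g·°C)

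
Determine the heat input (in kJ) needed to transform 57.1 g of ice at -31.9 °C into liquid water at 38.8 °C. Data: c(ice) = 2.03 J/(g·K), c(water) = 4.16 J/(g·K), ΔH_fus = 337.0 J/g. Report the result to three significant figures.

q1 (heat ice -31.9→0.0 °C): 57.1 × 2.03 × 31.9 = 3698 J
q2 (melt at 0 °C): 57.1 × 337.0 = 19243 J
q3 (heat water 0.0→38.8 °C): 57.1 × 4.16 × 38.8 = 9216 J
Total: 3698 + 19243 + 9216 = 32157 J = 32.2 kJ

q = 32.2 kJ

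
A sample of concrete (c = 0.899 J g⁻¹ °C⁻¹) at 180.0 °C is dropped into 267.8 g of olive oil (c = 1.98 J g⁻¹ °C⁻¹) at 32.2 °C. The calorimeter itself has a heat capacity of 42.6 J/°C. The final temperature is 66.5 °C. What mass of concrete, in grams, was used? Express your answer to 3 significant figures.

m = 193 g

q_gained = (267.8 × 1.98 + 42.6) × (66.5 − 32.2) = 19650 J
q_lost = m × 0.899 × (180.0 − 66.5) = 102.0365 m
m = 19650 / 102.0365 = 193 g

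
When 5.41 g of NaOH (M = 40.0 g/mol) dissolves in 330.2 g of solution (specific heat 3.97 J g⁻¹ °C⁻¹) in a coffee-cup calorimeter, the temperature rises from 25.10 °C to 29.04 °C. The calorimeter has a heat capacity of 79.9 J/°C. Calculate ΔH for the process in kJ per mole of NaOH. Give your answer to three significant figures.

|ΔT| = |29.04 − 25.10| = 3.94 °C
|q_surr| = (330.2 × 3.97 + 79.9) × 3.94 = 1390.794 × 3.94 = 5480 J
n(NaOH) = 5.41 / 40.0 = 0.1353 mol
Temperature rose, so q_rxn = −|q_surr| = -5.480 kJ
ΔH = q_rxn / n = -40.50 kJ/mol

ΔH = -40.5 kJ/mol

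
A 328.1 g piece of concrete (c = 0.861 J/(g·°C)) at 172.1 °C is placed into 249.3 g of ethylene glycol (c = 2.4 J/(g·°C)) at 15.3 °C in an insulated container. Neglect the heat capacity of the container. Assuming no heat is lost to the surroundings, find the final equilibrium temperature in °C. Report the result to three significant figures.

Heat lost by concrete = heat gained by ethylene glycol.
(328.1)(0.861)(172.1 − T) = (249.3)(2.4)(T − 15.3)
282.4941 (172.1 − T) = 598.32 (T − 15.3)
48617 − 282.4941 T = 598.32 T − 9154.3
57771.3 = 880.8141 T
T = 65.59 °C

T_f = 65.6 °C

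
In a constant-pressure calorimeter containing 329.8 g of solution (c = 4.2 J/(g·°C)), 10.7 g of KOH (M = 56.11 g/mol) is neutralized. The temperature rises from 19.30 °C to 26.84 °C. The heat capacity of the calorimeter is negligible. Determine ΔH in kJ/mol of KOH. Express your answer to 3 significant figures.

ΔH = -54.8 kJ/mol

|ΔT| = |26.84 − 19.30| = 7.54 °C
|q_surr| = (329.8 × 4.2) × 7.54 = 1385.16 × 7.54 = 10444 J
n(KOH) = 10.7 / 56.11 = 0.19070 mol
Temperature rose, so q_rxn = −|q_surr| = -10.444 kJ
ΔH = q_rxn / n = -54.77 kJ/mol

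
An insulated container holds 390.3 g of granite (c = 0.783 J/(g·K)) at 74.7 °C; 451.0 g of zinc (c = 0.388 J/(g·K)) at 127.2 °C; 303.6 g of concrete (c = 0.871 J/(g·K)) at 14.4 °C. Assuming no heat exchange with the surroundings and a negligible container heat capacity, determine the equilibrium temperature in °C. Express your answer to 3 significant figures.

Σ mᵢcᵢ(T − Tᵢ) = 0  ⇒  T = Σ mᵢcᵢTᵢ / Σ mᵢcᵢ
Σ mᵢcᵢ = 390.3×0.783 + 451.0×0.388 + 303.6×0.871 = 745.0285
Σ mᵢcᵢTᵢ = 305.6049×74.7 + 174.988×127.2 + 264.4356×14.4 = 48895
T = 48895 / 745.0285 = 65.63 °C

T_f = 65.6 °C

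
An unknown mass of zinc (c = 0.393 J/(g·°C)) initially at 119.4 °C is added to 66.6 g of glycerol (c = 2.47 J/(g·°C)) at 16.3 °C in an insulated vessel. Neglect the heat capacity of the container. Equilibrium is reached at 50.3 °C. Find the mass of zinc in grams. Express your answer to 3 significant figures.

q_gained = (66.6 × 2.47) × (50.3 − 16.3) = 5593 J
q_lost = m × 0.393 × (119.4 − 50.3) = 27.1563 m
m = 5593 / 27.1563 = 206 g

m = 206 g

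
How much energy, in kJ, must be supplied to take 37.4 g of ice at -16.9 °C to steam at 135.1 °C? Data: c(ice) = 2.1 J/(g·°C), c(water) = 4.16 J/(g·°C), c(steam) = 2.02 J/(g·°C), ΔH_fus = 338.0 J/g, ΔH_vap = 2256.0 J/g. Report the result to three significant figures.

q1 (heat ice -16.9→0.0 °C): 37.4 × 2.1 × 16.9 = 1327 J
q2 (melt at 0 °C): 37.4 × 338.0 = 12641 J
q3 (heat water 0.0→100.0 °C): 37.4 × 4.16 × 100.0 = 15558 J
q4 (vaporize at 100 °C): 37.4 × 2256.0 = 84374 J
q5 (heat steam 100.0→135.1 °C): 37.4 × 2.02 × 35.1 = 2652 J
Total: 1327 + 12641 + 15558 + 84374 + 2652 = 116552 J = 117 kJ

q = 117 kJ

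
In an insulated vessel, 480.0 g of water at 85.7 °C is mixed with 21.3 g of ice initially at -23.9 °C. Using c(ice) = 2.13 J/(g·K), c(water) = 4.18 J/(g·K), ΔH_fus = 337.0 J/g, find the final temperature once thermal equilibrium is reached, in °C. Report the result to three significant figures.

Heat to bring ice to 0 °C and melt it: q₁ = 21.3×2.13×23.9 + 21.3×337.0 = 8262.4 J
Heat the water can supply cooling to 0 °C: 480.0×4.18×85.7 = 171948 J > q₁, so all ice melts.
Energy balance: 480.0×4.18×(85.7 − T) = 8262.4 + 21.3×4.18×(T − 0)
2006.4(85.7 − T) = 8262.4 + 89.034 T
171948 − 8262.4 = 2095.434 T
T = 163685.6 / 2095.434 = 78.12 °C

T_f = 78.1 °C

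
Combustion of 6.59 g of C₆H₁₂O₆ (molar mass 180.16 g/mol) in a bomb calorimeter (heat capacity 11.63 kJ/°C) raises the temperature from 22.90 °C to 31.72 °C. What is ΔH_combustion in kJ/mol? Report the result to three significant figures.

ΔH = -2800 kJ/mol

ΔT = 31.72 − 22.90 = 8.82 °C
q_cal = C_cal × ΔT = 11.63 × 8.82 = 102.5766 kJ
n = 6.59 / 180.16 = 0.03658 mol
q_rxn = −q_cal = -102.5766 kJ
ΔH = -102.5766 / 0.03658 = -2804 kJ/mol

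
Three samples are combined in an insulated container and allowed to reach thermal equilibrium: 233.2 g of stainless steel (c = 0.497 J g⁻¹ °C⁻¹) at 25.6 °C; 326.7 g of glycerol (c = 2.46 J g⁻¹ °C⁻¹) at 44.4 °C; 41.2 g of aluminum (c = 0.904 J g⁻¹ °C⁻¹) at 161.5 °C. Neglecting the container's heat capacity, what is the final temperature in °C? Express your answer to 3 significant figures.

T_f = 46.7 °C

Σ mᵢcᵢ(T − Tᵢ) = 0  ⇒  T = Σ mᵢcᵢTᵢ / Σ mᵢcᵢ
Σ mᵢcᵢ = 233.2×0.497 + 326.7×2.46 + 41.2×0.904 = 956.8272
Σ mᵢcᵢTᵢ = 115.9004×25.6 + 803.682×44.4 + 37.2448×161.5 = 44666
T = 44666 / 956.8272 = 46.68 °C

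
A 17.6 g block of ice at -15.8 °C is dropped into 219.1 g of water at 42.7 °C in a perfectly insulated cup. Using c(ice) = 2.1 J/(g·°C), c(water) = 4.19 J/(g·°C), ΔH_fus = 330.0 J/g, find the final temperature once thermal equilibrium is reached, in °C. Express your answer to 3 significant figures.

Heat to bring ice to 0 °C and melt it: q₁ = 17.6×2.1×15.8 + 17.6×330.0 = 6392.0 J
Heat the water can supply cooling to 0 °C: 219.1×4.19×42.7 = 39199.8 J > q₁, so all ice melts.
Energy balance: 219.1×4.19×(42.7 − T) = 6392.0 + 17.6×4.19×(T − 0)
918.029(42.7 − T) = 6392.0 + 73.744 T
39199.8 − 6392.0 = 991.773 T
T = 32807.8 / 991.773 = 33.08 °C

T_f = 33.1 °C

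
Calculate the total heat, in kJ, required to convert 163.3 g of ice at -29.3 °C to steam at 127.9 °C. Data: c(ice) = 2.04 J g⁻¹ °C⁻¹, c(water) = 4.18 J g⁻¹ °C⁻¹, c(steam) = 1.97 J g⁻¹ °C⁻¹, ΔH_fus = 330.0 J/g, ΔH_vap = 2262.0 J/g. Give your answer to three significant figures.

q1 (heat ice -29.3→0.0 °C): 163.3 × 2.04 × 29.3 = 9761 J
q2 (melt at 0 °C): 163.3 × 330.0 = 53889 J
q3 (heat water 0.0→100.0 °C): 163.3 × 4.18 × 100.0 = 68259 J
q4 (vaporize at 100 °C): 163.3 × 2262.0 = 369385 J
q5 (heat steam 100.0→127.9 °C): 163.3 × 1.97 × 27.9 = 8975 J
Total: 9761 + 53889 + 68259 + 369385 + 8975 = 510269 J = 510 kJ

q = 510 kJ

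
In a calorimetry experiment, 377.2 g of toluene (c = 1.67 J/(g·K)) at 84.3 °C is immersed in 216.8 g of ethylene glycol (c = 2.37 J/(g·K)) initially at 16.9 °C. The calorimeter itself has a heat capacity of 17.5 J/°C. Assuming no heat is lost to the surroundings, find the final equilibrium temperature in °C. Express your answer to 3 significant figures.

Heat lost by toluene = heat gained by ethylene glycol + calorimeter.
(377.2)(1.67)(84.3 − T) = [(216.8)(2.37) + 17.5](T − 16.9)
629.924 (84.3 − T) = 531.316 (T − 16.9)
53103 − 629.924 T = 531.316 T − 8979.2
62082.2 = 1161.240 T
T = 53.46 °C

T_f = 53.5 °C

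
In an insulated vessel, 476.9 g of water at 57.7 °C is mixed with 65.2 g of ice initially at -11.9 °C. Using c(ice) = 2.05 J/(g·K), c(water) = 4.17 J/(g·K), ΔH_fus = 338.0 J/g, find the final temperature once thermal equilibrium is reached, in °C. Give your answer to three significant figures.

Heat to bring ice to 0 °C and melt it: q₁ = 65.2×2.05×11.9 + 65.2×338.0 = 23628 J
Heat the water can supply cooling to 0 °C: 476.9×4.17×57.7 = 114746 J > q₁, so all ice melts.
Energy balance: 476.9×4.17×(57.7 − T) = 23628 + 65.2×4.17×(T − 0)
1988.673(57.7 − T) = 23628 + 271.884 T
114746 − 23628 = 2260.557 T
T = 91118 / 2260.557 = 40.31 °C

T_f = 40.3 °C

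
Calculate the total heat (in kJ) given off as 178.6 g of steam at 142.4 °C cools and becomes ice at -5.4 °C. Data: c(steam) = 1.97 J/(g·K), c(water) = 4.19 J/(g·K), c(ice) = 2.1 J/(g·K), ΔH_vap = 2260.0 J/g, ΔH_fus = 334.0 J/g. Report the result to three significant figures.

q1 (cool steam 142.4→100 °C): 178.6 × 1.97 × 42.4 = 14918 J
q2 (condense at 100 °C): 178.6 × 2260.0 = 403636 J
q3 (cool water 100→0 °C): 178.6 × 4.19 × 100.0 = 74833 J
q4 (freeze at 0 °C): 178.6 × 334.0 = 59652 J
q5 (cool ice 0→-5.4 °C): 178.6 × 2.1 × 5.4 = 2025 J
Total: 14918 + 403636 + 74833 + 59652 + 2025 = 555064 J = 555 kJ

q = 555 kJ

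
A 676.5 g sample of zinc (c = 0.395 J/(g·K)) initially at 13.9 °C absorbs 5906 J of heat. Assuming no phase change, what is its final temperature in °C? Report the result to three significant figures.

ΔT = q / (m c) = 5906 / (676.5 × 0.395) = 22.10 °C
T_f = 13.9 + 22.10 = 36.00 °C

T_f = 36.0 °C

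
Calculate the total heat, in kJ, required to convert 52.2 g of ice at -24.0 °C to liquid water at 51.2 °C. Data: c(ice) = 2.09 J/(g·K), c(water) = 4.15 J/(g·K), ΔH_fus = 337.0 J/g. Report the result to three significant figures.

q1 (heat ice -24.0→0.0 °C): 52.2 × 2.09 × 24.0 = 2618 J
q2 (melt at 0 °C): 52.2 × 337.0 = 17591 J
q3 (heat water 0.0→51.2 °C): 52.2 × 4.15 × 51.2 = 11091 J
Total: 2618 + 17591 + 11091 = 31300 J = 31.3 kJ

q = 31.3 kJ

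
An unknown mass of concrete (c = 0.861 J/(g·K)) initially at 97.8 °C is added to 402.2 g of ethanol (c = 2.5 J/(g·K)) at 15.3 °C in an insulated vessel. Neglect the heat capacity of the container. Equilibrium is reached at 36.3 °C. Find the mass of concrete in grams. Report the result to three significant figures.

m = 399 g

q_gained = (402.2 × 2.5) × (36.3 − 15.3) = 21120 J
q_lost = m × 0.861 × (97.8 − 36.3) = 52.9515 m
m = 21120 / 52.9515 = 399 g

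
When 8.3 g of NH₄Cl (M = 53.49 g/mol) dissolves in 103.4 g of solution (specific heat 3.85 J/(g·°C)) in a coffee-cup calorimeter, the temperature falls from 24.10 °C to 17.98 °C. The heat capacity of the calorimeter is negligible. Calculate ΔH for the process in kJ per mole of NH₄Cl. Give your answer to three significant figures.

ΔH = 15.7 kJ/mol

|ΔT| = |17.98 − 24.10| = 6.12 °C
|q_surr| = (103.4 × 3.85) × 6.12 = 398.09 × 6.12 = 2436 J
n(NH₄Cl) = 8.3 / 53.49 = 0.1552 mol
Temperature fell, so q_rxn = +|q_surr| = 2.436 kJ
ΔH = q_rxn / n = 15.70 kJ/mol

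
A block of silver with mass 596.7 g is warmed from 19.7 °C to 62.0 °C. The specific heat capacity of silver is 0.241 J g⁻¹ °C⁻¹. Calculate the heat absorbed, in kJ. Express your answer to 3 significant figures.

q = 6.08 kJ

q = m c ΔT = 596.7 × 0.241 × (62.0 − 19.7)
q = 596.7 × 0.241 × 42.3 = 6083 J = 6.08 kJ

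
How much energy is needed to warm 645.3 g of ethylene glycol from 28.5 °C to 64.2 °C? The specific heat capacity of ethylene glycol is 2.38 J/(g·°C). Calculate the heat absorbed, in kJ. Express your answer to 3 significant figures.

q = 54.8 kJ

q = m c ΔT = 645.3 × 2.38 × (64.2 − 28.5)
q = 645.3 × 2.38 × 35.7 = 54830 J = 54.8 kJ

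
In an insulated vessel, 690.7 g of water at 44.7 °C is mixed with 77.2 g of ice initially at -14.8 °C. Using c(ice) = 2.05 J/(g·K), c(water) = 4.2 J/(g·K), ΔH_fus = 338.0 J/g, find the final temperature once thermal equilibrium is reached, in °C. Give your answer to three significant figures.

Heat to bring ice to 0 °C and melt it: q₁ = 77.2×2.05×14.8 + 77.2×338.0 = 28436 J
Heat the water can supply cooling to 0 °C: 690.7×4.2×44.7 = 129672 J > q₁, so all ice melts.
Energy balance: 690.7×4.2×(44.7 − T) = 28436 + 77.2×4.2×(T − 0)
2900.94(44.7 − T) = 28436 + 324.24 T
129672 − 28436 = 3225.18 T
T = 101236 / 3225.18 = 31.39 °C

T_f = 31.4 °C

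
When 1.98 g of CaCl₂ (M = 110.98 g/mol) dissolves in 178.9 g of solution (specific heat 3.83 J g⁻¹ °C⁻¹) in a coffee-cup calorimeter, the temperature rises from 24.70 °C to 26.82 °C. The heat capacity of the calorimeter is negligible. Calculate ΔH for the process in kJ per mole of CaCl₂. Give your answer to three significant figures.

ΔH = -81.4 kJ/mol

|ΔT| = |26.82 − 24.70| = 2.12 °C
|q_surr| = (178.9 × 3.83) × 2.12 = 685.187 × 2.12 = 1453 J
n(CaCl₂) = 1.98 / 110.98 = 0.01784 mol
Temperature rose, so q_rxn = −|q_surr| = -1.453 kJ
ΔH = q_rxn / n = -81.446 kJ/mol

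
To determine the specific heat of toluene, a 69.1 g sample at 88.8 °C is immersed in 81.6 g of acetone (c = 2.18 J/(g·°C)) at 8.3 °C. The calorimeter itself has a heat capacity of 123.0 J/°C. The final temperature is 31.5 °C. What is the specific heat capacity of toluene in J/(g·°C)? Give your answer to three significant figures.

c = 1.76 J/(g·°C)

q_gained = (81.6 × 2.18 + 123.0) × (31.5 − 8.3) = 6981 J
q_lost = 69.1 × c × (88.8 − 31.5) = 3959.43 c
Set equal: c = 6981 / 3959.43 = 1.76 J/(g·°C)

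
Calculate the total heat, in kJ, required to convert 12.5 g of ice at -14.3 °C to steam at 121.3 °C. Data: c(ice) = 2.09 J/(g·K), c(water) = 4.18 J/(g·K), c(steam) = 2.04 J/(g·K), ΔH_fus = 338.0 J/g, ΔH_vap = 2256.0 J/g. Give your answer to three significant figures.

q1 (heat ice -14.3→0.0 °C): 12.5 × 2.09 × 14.3 = 374 J
q2 (melt at 0 °C): 12.5 × 338.0 = 4225 J
q3 (heat water 0.0→100.0 °C): 12.5 × 4.18 × 100.0 = 5225 J
q4 (vaporize at 100 °C): 12.5 × 2256.0 = 28200 J
q5 (heat steam 100.0→121.3 °C): 12.5 × 2.04 × 21.3 = 543 J
Total: 374 + 4225 + 5225 + 28200 + 543 = 38567 J = 38.6 kJ

q = 38.6 kJ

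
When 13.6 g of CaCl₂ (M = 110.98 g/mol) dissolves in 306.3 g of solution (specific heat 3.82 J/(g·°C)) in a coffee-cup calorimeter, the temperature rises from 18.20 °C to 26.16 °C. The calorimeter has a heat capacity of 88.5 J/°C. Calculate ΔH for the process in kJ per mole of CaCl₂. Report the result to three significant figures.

ΔH = -81.8 kJ/mol

|ΔT| = |26.16 − 18.20| = 7.96 °C
|q_surr| = (306.3 × 3.82 + 88.5) × 7.96 = 1258.566 × 7.96 = 10020 J
n(CaCl₂) = 13.6 / 110.98 = 0.1225 mol
Temperature rose, so q_rxn = −|q_surr| = -10.02 kJ
ΔH = q_rxn / n = -81.80 kJ/mol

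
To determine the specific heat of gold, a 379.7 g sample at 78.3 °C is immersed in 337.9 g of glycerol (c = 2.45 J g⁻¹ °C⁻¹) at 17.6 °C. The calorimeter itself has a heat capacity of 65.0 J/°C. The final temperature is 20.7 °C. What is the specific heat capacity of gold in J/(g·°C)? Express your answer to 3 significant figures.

q_gained = (337.9 × 2.45 + 65.0) × (20.7 − 17.6) = 2768 J
q_lost = 379.7 × c × (78.3 − 20.7) = 21870.72 c
Set equal: c = 2768 / 21870.72 = 0.127 J/(g·°C)

c = 0.127 J/(g·°C)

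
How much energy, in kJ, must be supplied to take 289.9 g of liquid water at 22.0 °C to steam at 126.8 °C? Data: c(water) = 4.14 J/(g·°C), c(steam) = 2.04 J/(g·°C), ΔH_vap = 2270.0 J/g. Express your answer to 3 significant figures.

q = 768 kJ

q1 (heat water 22.0→100.0 °C): 289.9 × 4.14 × 78.0 = 93615 J
q2 (vaporize at 100 °C): 289.9 × 2270.0 = 658073 J
q3 (heat steam 100.0→126.8 °C): 289.9 × 2.04 × 26.8 = 15849 J
Total: 93615 + 658073 + 15849 = 767537 J = 768 kJ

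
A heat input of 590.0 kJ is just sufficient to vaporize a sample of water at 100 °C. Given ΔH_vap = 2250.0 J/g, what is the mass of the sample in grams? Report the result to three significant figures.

m = 262 g

m = q / ΔH_vap = 590000 J / 2250.0 J/g = 262 g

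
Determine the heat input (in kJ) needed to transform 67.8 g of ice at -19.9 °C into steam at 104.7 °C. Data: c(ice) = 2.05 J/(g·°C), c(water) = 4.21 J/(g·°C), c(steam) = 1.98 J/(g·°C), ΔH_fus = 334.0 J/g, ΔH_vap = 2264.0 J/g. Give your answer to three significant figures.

q = 208 kJ

q1 (heat ice -19.9→0.0 °C): 67.8 × 2.05 × 19.9 = 2766 J
q2 (melt at 0 °C): 67.8 × 334.0 = 22645 J
q3 (heat water 0.0→100.0 °C): 67.8 × 4.21 × 100.0 = 28544 J
q4 (vaporize at 100 °C): 67.8 × 2264.0 = 153499 J
q5 (heat steam 100.0→104.7 °C): 67.8 × 1.98 × 4.7 = 631 J
Total: 2766 + 22645 + 28544 + 153499 + 631 = 208085 J = 208 kJ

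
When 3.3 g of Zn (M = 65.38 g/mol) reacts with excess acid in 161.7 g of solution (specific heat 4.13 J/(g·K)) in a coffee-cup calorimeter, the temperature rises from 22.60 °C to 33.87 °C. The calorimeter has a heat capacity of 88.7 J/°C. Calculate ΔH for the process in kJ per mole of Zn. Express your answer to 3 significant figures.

ΔH = -169 kJ/mol

|ΔT| = |33.87 − 22.60| = 11.27 °C
|q_surr| = (161.7 × 4.13 + 88.7) × 11.27 = 756.521 × 11.27 = 8526 J
n(Zn) = 3.3 / 65.38 = 0.05047 mol
Temperature rose, so q_rxn = −|q_surr| = -8.526 kJ
ΔH = q_rxn / n = -168.9 kJ/mol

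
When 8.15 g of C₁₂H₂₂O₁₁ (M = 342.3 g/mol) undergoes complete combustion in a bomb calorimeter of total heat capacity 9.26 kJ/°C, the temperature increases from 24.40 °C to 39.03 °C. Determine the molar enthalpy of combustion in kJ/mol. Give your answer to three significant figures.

ΔT = 39.03 − 24.40 = 14.63 °C
q_cal = C_cal × ΔT = 9.26 × 14.63 = 135.4738 kJ
n = 8.15 / 342.3 = 0.02381 mol
q_rxn = −q_cal = -135.4738 kJ
ΔH = -135.4738 / 0.02381 = -5690 kJ/mol

ΔH = -5690 kJ/mol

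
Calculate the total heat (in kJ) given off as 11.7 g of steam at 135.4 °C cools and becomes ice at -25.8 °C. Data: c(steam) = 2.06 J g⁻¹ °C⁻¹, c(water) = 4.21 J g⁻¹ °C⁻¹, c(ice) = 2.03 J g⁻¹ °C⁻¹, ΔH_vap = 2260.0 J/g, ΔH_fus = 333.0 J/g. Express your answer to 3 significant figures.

q = 36.7 kJ

q1 (cool steam 135.4→100 °C): 11.7 × 2.06 × 35.4 = 853 J
q2 (condense at 100 °C): 11.7 × 2260.0 = 26442 J
q3 (cool water 100→0 °C): 11.7 × 4.21 × 100.0 = 4926 J
q4 (freeze at 0 °C): 11.7 × 333.0 = 3896 J
q5 (cool ice 0→-25.8 °C): 11.7 × 2.03 × 25.8 = 613 J
Total: 853 + 26442 + 4926 + 3896 + 613 = 36730 J = 36.7 kJ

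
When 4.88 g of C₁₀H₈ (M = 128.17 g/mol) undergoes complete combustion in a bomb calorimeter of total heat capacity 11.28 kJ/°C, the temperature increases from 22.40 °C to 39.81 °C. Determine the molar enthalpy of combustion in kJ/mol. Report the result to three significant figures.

ΔT = 39.81 − 22.40 = 17.41 °C
q_cal = C_cal × ΔT = 11.28 × 17.41 = 196.3848 kJ
n = 4.88 / 128.17 = 0.03807 mol
q_rxn = −q_cal = -196.3848 kJ
ΔH = -196.3848 / 0.03807 = -5159 kJ/mol

ΔH = -5160 kJ/mol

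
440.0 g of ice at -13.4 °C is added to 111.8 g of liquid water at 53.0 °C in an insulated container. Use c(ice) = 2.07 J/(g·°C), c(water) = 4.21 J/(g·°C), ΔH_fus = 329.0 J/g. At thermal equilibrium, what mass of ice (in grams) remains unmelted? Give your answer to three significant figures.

Heat to warm all ice to 0 °C: 440.0×2.07×13.4 = 12205 J
Heat released by water cooling to 0 °C: 111.8×4.21×53.0 = 24946 J
24946 J < 12205 + 440.0×329.0 = 156965 J, so not all ice melts; final T = 0 °C.
Heat left for melting: 24946 − 12205 = 12741 J
Mass melted = 12741 / 329.0 = 38.73 g
Ice remaining = 440.0 − 38.73 = 401.27 g

m_ice remaining = 401 g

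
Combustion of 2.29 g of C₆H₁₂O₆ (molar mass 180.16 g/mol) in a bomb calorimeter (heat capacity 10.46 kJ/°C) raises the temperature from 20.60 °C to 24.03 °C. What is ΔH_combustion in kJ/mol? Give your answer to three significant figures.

ΔT = 24.03 − 20.60 = 3.43 °C
q_cal = C_cal × ΔT = 10.46 × 3.43 = 35.8778 kJ
n = 2.29 / 180.16 = 0.01271 mol
q_rxn = −q_cal = -35.8778 kJ
ΔH = -35.8778 / 0.01271 = -2823 kJ/mol

ΔH = -2820 kJ/mol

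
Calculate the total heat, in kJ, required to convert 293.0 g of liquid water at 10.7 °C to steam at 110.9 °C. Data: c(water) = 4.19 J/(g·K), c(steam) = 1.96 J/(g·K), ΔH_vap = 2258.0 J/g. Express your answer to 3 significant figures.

q1 (heat water 10.7→100.0 °C): 293.0 × 4.19 × 89.3 = 109631 J
q2 (vaporize at 100 °C): 293.0 × 2258.0 = 661594 J
q3 (heat steam 100.0→110.9 °C): 293.0 × 1.96 × 10.9 = 6260 J
Total: 109631 + 661594 + 6260 = 777485 J = 777 kJ

q = 777 kJ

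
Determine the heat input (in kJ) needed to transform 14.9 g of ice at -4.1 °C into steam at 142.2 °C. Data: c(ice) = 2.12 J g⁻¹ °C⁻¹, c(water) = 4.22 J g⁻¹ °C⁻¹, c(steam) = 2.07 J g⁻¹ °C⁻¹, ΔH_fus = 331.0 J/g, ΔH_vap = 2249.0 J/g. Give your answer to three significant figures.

q = 46.2 kJ

q1 (heat ice -4.1→0.0 °C): 14.9 × 2.12 × 4.1 = 130 J
q2 (melt at 0 °C): 14.9 × 331.0 = 4932 J
q3 (heat water 0.0→100.0 °C): 14.9 × 4.22 × 100.0 = 6288 J
q4 (vaporize at 100 °C): 14.9 × 2249.0 = 33510 J
q5 (heat steam 100.0→142.2 °C): 14.9 × 2.07 × 42.2 = 1302 J
Total: 130 + 4932 + 6288 + 33510 + 1302 = 46162 J = 46.2 kJ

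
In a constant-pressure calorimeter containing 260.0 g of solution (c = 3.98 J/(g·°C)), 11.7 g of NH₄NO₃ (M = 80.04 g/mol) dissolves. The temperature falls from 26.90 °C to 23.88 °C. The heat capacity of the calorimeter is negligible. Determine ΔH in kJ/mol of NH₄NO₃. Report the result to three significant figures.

ΔH = 21.4 kJ/mol

|ΔT| = |23.88 − 26.90| = 3.02 °C
|q_surr| = (260.0 × 3.98) × 3.02 = 1034.8 × 3.02 = 3125 J
n(NH₄NO₃) = 11.7 / 80.04 = 0.1462 mol
Temperature fell, so q_rxn = +|q_surr| = 3.125 kJ
ΔH = q_rxn / n = 21.37 kJ/mol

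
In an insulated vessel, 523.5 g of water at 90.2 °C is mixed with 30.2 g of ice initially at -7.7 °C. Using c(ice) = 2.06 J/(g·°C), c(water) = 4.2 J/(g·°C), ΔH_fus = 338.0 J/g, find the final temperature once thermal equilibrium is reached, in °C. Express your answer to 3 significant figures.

Heat to bring ice to 0 °C and melt it: q₁ = 30.2×2.06×7.7 + 30.2×338.0 = 10687 J
Heat the water can supply cooling to 0 °C: 523.5×4.2×90.2 = 198323 J > q₁, so all ice melts.
Energy balance: 523.5×4.2×(90.2 − T) = 10687 + 30.2×4.2×(T − 0)
2198.7(90.2 − T) = 10687 + 126.84 T
198323 − 10687 = 2325.54 T
T = 187636 / 2325.54 = 80.68 °C

T_f = 80.7 °C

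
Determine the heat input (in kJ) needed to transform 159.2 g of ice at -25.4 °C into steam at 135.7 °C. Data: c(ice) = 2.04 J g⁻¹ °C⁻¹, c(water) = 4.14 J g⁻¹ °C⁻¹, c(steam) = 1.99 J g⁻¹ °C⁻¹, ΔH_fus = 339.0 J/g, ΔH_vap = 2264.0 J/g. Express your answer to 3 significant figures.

q = 500 kJ

q1 (heat ice -25.4→0.0 °C): 159.2 × 2.04 × 25.4 = 8249 J
q2 (melt at 0 °C): 159.2 × 339.0 = 53969 J
q3 (heat water 0.0→100.0 °C): 159.2 × 4.14 × 100.0 = 65909 J
q4 (vaporize at 100 °C): 159.2 × 2264.0 = 360429 J
q5 (heat steam 100.0→135.7 °C): 159.2 × 1.99 × 35.7 = 11310 J
Total: 8249 + 53969 + 65909 + 360429 + 11310 = 499866 J = 500 kJ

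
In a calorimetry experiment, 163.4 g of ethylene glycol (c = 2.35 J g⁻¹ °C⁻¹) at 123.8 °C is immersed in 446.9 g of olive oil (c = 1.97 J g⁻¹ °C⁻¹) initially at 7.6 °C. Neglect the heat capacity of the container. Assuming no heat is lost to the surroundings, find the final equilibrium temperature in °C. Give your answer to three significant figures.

T_f = 42.9 °C

Heat lost by ethylene glycol = heat gained by olive oil.
(163.4)(2.35)(123.8 − T) = (446.9)(1.97)(T − 7.6)
383.99 (123.8 − T) = 880.393 (T − 7.6)
47538 − 383.99 T = 880.393 T − 6691.0
54229.0 = 1264.383 T
T = 42.89 °C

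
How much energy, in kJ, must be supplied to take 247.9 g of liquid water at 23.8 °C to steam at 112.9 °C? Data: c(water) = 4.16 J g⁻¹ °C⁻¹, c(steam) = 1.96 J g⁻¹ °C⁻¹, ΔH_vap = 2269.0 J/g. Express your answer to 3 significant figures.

q = 647 kJ

q1 (heat water 23.8→100.0 °C): 247.9 × 4.16 × 76.2 = 78582 J
q2 (vaporize at 100 °C): 247.9 × 2269.0 = 562485 J
q3 (heat steam 100.0→112.9 °C): 247.9 × 1.96 × 12.9 = 6268 J
Total: 78582 + 562485 + 6268 = 647335 J = 647 kJ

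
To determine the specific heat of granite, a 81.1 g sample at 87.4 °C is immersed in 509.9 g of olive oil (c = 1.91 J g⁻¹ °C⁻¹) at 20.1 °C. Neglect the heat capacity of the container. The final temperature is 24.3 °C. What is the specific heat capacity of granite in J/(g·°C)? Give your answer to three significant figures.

q_gained = (509.9 × 1.91) × (24.3 − 20.1) = 4090 J
q_lost = 81.1 × c × (87.4 − 24.3) = 5117.41 c
Set equal: c = 4090 / 5117.41 = 0.799 J/(g·°C)

c = 0.799 J/(g·°C)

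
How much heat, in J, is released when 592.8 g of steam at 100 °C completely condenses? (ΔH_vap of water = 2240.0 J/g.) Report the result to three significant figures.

q = m × ΔH_vap = 592.8 × 2240.0 = 1328000 J

q = 1330000 J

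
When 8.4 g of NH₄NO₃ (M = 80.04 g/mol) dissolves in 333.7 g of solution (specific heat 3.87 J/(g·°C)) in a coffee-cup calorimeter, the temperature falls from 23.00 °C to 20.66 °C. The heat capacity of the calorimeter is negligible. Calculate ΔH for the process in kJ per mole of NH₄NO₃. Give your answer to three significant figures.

ΔH = 28.8 kJ/mol

|ΔT| = |20.66 − 23.00| = 2.34 °C
|q_surr| = (333.7 × 3.87) × 2.34 = 1291.419 × 2.34 = 3022 J
n(NH₄NO₃) = 8.4 / 80.04 = 0.1049 mol
Temperature fell, so q_rxn = +|q_surr| = 3.022 kJ
ΔH = q_rxn / n = 28.81 kJ/mol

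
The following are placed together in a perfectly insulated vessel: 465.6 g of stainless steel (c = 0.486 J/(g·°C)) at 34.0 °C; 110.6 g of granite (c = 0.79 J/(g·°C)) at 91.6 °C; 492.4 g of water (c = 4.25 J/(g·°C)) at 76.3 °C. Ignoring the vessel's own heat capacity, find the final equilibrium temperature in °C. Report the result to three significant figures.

Σ mᵢcᵢ(T − Tᵢ) = 0  ⇒  T = Σ mᵢcᵢTᵢ / Σ mᵢcᵢ
Σ mᵢcᵢ = 465.6×0.486 + 110.6×0.79 + 492.4×4.25 = 2406.3556
Σ mᵢcᵢTᵢ = 226.2816×34.0 + 87.374×91.6 + 2092.7×76.3 = 175370
T = 175370 / 2406.3556 = 72.88 °C

T_f = 72.9 °C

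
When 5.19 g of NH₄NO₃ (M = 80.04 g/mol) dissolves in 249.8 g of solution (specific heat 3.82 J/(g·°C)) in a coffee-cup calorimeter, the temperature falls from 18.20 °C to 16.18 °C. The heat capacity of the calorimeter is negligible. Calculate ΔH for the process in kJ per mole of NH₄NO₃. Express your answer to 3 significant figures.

|ΔT| = |16.18 − 18.20| = 2.02 °C
|q_surr| = (249.8 × 3.82) × 2.02 = 954.236 × 2.02 = 1928 J
n(NH₄NO₃) = 5.19 / 80.04 = 0.06484 mol
Temperature fell, so q_rxn = +|q_surr| = 1.928 kJ
ΔH = q_rxn / n = 29.73 kJ/mol

ΔH = 29.7 kJ/mol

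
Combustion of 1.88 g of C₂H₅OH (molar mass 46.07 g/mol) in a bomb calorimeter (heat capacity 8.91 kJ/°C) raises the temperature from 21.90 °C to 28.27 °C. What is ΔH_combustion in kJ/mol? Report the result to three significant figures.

ΔT = 28.27 − 21.90 = 6.37 °C
q_cal = C_cal × ΔT = 8.91 × 6.37 = 56.7567 kJ
n = 1.88 / 46.07 = 0.04081 mol
q_rxn = −q_cal = -56.7567 kJ
ΔH = -56.7567 / 0.04081 = -1391 kJ/mol

ΔH = -1390 kJ/mol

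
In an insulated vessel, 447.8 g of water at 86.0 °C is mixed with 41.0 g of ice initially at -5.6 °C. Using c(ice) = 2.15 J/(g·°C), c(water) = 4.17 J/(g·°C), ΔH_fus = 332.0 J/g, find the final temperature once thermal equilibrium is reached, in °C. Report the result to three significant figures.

Heat to bring ice to 0 °C and melt it: q₁ = 41.0×2.15×5.6 + 41.0×332.0 = 14106 J
Heat the water can supply cooling to 0 °C: 447.8×4.17×86.0 = 160590 J > q₁, so all ice melts.
Energy balance: 447.8×4.17×(86.0 − T) = 14106 + 41.0×4.17×(T − 0)
1867.326(86.0 − T) = 14106 + 170.97 T
160590 − 14106 = 2038.296 T
T = 146484 / 2038.296 = 71.87 °C

T_f = 71.9 °C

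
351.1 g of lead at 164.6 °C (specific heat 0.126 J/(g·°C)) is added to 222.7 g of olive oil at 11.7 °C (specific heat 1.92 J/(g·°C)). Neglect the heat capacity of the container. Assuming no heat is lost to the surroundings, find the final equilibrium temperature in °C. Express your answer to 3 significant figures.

T_f = 26.0 °C

Heat lost by lead = heat gained by olive oil.
(351.1)(0.126)(164.6 − T) = (222.7)(1.92)(T − 11.7)
44.2386 (164.6 − T) = 427.584 (T − 11.7)
7281.7 − 44.2386 T = 427.584 T − 5002.7
12284.4 = 471.8226 T
T = 26.04 °C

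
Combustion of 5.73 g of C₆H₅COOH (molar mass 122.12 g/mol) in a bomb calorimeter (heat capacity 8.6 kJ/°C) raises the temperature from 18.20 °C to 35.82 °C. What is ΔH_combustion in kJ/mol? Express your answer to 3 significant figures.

ΔH = -3230 kJ/mol

ΔT = 35.82 − 18.20 = 17.62 °C
q_cal = C_cal × ΔT = 8.6 × 17.62 = 151.532 kJ
n = 5.73 / 122.12 = 0.04692 mol
q_rxn = −q_cal = -151.532 kJ
ΔH = -151.532 / 0.04692 = -3230 kJ/mol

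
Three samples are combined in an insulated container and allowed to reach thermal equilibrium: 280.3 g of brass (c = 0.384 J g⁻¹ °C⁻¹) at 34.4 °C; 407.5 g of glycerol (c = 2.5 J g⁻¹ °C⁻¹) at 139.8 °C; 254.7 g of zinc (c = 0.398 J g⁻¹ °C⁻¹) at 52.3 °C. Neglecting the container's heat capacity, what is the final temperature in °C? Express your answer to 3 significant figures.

T_f = 123 °C

Σ mᵢcᵢ(T − Tᵢ) = 0  ⇒  T = Σ mᵢcᵢTᵢ / Σ mᵢcᵢ
Σ mᵢcᵢ = 280.3×0.384 + 407.5×2.5 + 254.7×0.398 = 1227.7558
Σ mᵢcᵢTᵢ = 107.6352×34.4 + 1018.75×139.8 + 101.3706×52.3 = 151430
T = 151430 / 1227.7558 = 123.3 °C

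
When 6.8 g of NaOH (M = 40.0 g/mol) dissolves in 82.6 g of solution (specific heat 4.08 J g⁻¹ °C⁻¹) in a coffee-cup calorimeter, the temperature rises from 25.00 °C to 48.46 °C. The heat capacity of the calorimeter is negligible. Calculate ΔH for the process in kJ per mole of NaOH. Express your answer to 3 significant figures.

ΔH = -46.5 kJ/mol

|ΔT| = |48.46 − 25.00| = 23.46 °C
|q_surr| = (82.6 × 4.08) × 23.46 = 337.008 × 23.46 = 7906 J
n(NaOH) = 6.8 / 40.0 = 0.1700 mol
Temperature rose, so q_rxn = −|q_surr| = -7.906 kJ
ΔH = q_rxn / n = -46.51 kJ/mol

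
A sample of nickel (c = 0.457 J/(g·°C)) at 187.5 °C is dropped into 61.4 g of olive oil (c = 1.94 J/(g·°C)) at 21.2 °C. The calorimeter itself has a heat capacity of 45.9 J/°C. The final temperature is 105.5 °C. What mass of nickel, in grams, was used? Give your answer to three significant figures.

m = 371 g

q_gained = (61.4 × 1.94 + 45.9) × (105.5 − 21.2) = 13910 J
q_lost = m × 0.457 × (187.5 − 105.5) = 37.474 m
m = 13910 / 37.474 = 371 g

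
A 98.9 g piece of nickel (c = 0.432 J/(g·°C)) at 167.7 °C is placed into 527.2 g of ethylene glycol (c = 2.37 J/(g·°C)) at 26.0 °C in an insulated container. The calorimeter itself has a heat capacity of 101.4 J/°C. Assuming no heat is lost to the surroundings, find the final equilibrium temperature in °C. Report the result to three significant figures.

T_f = 30.3 °C

Heat lost by nickel = heat gained by ethylene glycol + calorimeter.
(98.9)(0.432)(167.7 − T) = [(527.2)(2.37) + 101.4](T − 26.0)
42.7248 (167.7 − T) = 1350.864 (T − 26.0)
7164.9 − 42.7248 T = 1350.864 T − 35122
42286.9 = 1393.5888 T
T = 30.34 °C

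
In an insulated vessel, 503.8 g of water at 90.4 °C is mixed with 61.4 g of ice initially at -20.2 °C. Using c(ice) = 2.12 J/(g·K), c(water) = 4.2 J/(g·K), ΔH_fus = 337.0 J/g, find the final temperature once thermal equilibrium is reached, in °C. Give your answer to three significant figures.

Heat to bring ice to 0 °C and melt it: q₁ = 61.4×2.12×20.2 + 61.4×337.0 = 23321 J
Heat the water can supply cooling to 0 °C: 503.8×4.2×90.4 = 191283 J > q₁, so all ice melts.
Energy balance: 503.8×4.2×(90.4 − T) = 23321 + 61.4×4.2×(T − 0)
2115.96(90.4 − T) = 23321 + 257.88 T
191283 − 23321 = 2373.84 T
T = 167962 / 2373.84 = 70.76 °C

T_f = 70.8 °C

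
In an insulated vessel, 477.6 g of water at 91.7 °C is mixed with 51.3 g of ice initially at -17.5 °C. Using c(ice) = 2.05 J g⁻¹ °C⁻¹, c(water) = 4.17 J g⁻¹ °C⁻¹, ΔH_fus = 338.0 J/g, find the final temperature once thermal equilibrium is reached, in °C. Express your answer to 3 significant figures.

Heat to bring ice to 0 °C and melt it: q₁ = 51.3×2.05×17.5 + 51.3×338.0 = 19180 J
Heat the water can supply cooling to 0 °C: 477.6×4.17×91.7 = 182629 J > q₁, so all ice melts.
Energy balance: 477.6×4.17×(91.7 − T) = 19180 + 51.3×4.17×(T − 0)
1991.592(91.7 − T) = 19180 + 213.921 T
182629 − 19180 = 2205.513 T
T = 163449 / 2205.513 = 74.11 °C

T_f = 74.1 °C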